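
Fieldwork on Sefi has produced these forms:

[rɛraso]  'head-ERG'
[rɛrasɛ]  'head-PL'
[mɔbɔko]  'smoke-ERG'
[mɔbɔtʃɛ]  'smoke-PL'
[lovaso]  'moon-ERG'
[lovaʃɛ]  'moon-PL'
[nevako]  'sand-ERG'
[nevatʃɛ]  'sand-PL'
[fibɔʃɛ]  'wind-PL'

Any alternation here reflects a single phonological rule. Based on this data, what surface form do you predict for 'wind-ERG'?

[fibɔso]

The root 'moon' surfaces as [lovaso] and [lovaʃɛ], with a stem-final [s] ~ [ʃ] alternation.
But 'head' keeps [s] in both environments ([rɛraso], [rɛrasɛ]), so there is no rule changing /s/ to [ʃ] before the PL suffix.
Therefore /ʃ/ is basic and [s] is derived by depalatalization (palato-alveolar /tʃ/ and /ʃ/ become [k] and [s] when no front vowel follows).
From [fibɔʃɛ] the stem 'wind' is /fibɔʃ/; when no front vowel follows this yields [fibɔso].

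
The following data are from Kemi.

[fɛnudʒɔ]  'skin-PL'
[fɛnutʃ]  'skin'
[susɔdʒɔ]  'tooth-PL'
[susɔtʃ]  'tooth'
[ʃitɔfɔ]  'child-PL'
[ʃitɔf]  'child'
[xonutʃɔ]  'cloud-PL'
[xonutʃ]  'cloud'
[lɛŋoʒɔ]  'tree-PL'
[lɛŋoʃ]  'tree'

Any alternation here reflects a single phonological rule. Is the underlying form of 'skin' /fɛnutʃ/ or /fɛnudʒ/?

/fɛnudʒ/

'skin' shows [dʒ] ~ [tʃ] at the end of the stem ([fɛnudʒɔ] vs [fɛnutʃ]).
The stem 'cloud' ([xonutʃɔ], [xonutʃ]) shows [tʃ] unchanged in both environments, so [tʃ] cannot be basic with [dʒ] derived before the PL suffix.
Therefore /dʒ/ is basic and [tʃ] is derived by word-final obstruent devoicing (voiced obstruents become voiceless word-finally).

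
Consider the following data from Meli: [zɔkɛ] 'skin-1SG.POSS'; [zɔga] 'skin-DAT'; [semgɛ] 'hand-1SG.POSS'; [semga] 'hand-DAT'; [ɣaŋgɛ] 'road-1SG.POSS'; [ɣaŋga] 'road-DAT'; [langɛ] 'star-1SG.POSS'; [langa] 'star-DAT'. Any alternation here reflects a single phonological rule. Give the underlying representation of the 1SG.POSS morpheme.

/-kɛ/

The 1SG.POSS morpheme has two allomorphs, [-gɛ] and [-kɛ].
The DAT suffix, which begins with [g], is invariant after every stem; so [g] is not altered by any rule here.
So the underlying form is /-kɛ/, and voiceless stops become voiced after a nasal.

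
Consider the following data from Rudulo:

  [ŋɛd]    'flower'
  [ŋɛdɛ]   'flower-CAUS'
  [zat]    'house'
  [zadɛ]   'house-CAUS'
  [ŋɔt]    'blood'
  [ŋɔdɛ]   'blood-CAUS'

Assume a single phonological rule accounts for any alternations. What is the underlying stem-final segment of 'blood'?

The stem for 'blood' ends in [t] in [ŋɔt] but [d] in [ŋɔdɛ].
But 'flower' keeps [d] in both environments ([ŋɛd], [ŋɛdɛ]), so there is no rule changing /d/ to [t] in isolation.
Therefore /t/ is basic and [d] is derived by intervocalic voicing (voiceless stops become voiced between vowels).

/t/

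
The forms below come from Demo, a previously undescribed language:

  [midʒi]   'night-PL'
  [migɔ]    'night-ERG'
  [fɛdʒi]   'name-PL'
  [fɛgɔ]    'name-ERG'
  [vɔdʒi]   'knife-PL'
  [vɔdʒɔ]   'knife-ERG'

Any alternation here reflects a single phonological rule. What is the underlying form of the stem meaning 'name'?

/fɛg/

The root 'name' surfaces as [fɛdʒi] and [fɛgɔ], with a stem-final [dʒ] ~ [g] alternation.
Compare 'knife', with invariant [dʒ] in [vɔdʒi] and [vɔdʒɔ]: an analysis with underlying /dʒ/ and a rule producing [g] before the ERG suffix would wrongly predict alternation here too.
Therefore /g/ is basic and [dʒ] is derived by palatalization before a front vowel (/g/ becomes palato-alveolar [dʒ] before a front vowel).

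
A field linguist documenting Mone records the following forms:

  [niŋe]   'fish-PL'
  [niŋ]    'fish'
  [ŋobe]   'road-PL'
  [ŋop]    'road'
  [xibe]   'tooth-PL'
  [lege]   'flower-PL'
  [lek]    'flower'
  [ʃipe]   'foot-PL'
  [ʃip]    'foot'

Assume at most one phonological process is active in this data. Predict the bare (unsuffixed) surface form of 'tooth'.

[xip]

In [ŋobe] and [ŋop] the final segment of 'road' alternates: [b] ~ [p].
But 'foot' keeps [p] in both environments ([ʃipe], [ʃip]), so there is no rule changing /p/ to [b] before the PL suffix.
So /b/ is underlying, and a rule of word-final obstruent devoicing — voiced obstruents become voiceless word-finally — gives [p].
From [xibe] the stem 'tooth' is /xib/; word-finally this yields [xip].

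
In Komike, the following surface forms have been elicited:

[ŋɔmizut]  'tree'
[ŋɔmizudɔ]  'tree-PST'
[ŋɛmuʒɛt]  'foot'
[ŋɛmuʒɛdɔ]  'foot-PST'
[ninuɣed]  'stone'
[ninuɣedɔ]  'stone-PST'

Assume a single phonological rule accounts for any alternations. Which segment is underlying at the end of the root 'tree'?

The root 'tree' surfaces as [ŋɔmizut] and [ŋɔmizudɔ], with a stem-final [t] ~ [d] alternation.
If /d/ were underlying and a rule turned it into [t] in isolation, 'stone' would also alternate; but it has [d] in both [ninuɣed] and [ninuɣedɔ].
So /t/ is underlying, and a rule of intervocalic voicing — voiceless stops become voiced between vowels — gives [d].

/t/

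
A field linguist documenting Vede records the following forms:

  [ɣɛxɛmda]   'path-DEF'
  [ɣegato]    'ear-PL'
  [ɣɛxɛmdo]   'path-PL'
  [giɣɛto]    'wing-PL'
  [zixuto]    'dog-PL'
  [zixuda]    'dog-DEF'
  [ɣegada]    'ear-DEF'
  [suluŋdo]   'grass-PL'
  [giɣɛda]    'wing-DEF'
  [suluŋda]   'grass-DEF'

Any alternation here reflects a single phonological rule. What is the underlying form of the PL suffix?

/-to/

The PL morpheme has two allomorphs, [-do] and [-to].
By contrast the DEF suffix keeps its initial [d] throughout — that segment must be underlying.
So the underlying form is /-to/, and voiceless stops become voiced after a nasal.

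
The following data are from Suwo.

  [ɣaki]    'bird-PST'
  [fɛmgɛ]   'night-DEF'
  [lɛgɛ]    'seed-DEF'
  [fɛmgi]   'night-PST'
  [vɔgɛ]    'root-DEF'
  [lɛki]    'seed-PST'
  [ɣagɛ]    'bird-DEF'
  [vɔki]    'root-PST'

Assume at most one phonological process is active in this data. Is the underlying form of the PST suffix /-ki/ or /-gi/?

/-ki/

The PST morpheme has two allomorphs, [-gi] and [-ki].
The DEF suffix, which begins with [g], is invariant after every stem; so [g] is not altered by any rule here.
The PST suffix is therefore /-ki/ underlyingly, with post-nasal voicing: voiceless stops become voiced after a nasal.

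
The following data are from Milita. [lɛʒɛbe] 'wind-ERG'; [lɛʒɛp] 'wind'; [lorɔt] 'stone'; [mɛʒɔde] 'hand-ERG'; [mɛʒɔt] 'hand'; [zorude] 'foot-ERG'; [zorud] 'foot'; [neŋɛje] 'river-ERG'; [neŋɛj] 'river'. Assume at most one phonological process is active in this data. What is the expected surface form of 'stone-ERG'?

In [mɛʒɔde] and [mɛʒɔt] the final segment of 'hand' alternates: [d] ~ [t].
If /d/ were underlying and a rule turned it into [t] in isolation, 'foot' would also alternate; but it has [d] in both [zorude] and [zorud].
The alternation reflects intervocalic voicing: voiceless stops become voiced between vowels. /t/ is underlying.
From [lorɔt] the stem 'stone' is /lorɔt/; between vowels this yields [lorɔde].

[lorɔde]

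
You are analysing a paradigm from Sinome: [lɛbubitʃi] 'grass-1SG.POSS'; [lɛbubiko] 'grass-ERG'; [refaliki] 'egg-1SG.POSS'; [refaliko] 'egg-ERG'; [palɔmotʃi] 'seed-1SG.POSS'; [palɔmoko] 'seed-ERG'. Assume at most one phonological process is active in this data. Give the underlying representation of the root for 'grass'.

/lɛbubitʃ/

The root 'grass' surfaces as [lɛbubitʃi] and [lɛbubiko], with a stem-final [tʃ] ~ [k] alternation.
But 'egg' keeps [k] in both environments ([refaliki], [refaliko]), so there is no rule changing /k/ to [tʃ] before the 1SG.POSS suffix.
The alternation reflects depalatalization: palato-alveolar /tʃ/ becomes [k] when no front vowel follows. /tʃ/ is underlying.
The underlying form of 'grass' is therefore /lɛbubitʃ/.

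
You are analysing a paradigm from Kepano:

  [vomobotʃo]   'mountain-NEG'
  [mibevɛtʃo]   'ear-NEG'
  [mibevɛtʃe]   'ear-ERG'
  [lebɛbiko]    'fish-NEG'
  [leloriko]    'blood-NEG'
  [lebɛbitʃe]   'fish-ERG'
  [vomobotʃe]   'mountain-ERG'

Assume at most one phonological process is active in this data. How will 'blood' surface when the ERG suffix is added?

[leloritʃe]

'fish' shows [k] ~ [tʃ] at the end of the stem ([lebɛbiko] vs [lebɛbitʃe]).
The stem 'mountain' ([vomobotʃo], [vomobotʃe]) shows [tʃ] unchanged in both environments, so [tʃ] cannot be basic with [k] derived before the NEG suffix.
So /k/ is underlying, and a rule of palatalization before a front vowel — /k/ becomes palato-alveolar [tʃ] before a front vowel — gives [tʃ].
From [leloriko] the stem 'blood' is /lelorik/; before a front vowel this yields [leloritʃe].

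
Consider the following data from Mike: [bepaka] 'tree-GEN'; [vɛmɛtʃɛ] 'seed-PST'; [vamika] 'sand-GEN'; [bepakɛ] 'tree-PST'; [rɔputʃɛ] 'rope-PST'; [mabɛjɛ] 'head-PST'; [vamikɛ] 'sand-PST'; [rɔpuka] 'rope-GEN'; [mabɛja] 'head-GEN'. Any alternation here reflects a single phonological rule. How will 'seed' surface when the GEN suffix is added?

[vɛmɛka]

In [rɔputʃɛ] and [rɔpuka] the final segment of 'rope' alternates: [tʃ] ~ [k].
Compare 'tree', with invariant [k] in [bepakɛ] and [bepaka]: an analysis with underlying /k/ and a rule producing [tʃ] before the PST suffix would wrongly predict alternation here too.
So /tʃ/ is underlying, and a rule of depalatalization — palato-alveolar /tʃ/ becomes [k] when no front vowel follows — gives [k].
From [vɛmɛtʃɛ] the stem 'seed' is /vɛmɛtʃ/; when no front vowel follows this yields [vɛmɛka].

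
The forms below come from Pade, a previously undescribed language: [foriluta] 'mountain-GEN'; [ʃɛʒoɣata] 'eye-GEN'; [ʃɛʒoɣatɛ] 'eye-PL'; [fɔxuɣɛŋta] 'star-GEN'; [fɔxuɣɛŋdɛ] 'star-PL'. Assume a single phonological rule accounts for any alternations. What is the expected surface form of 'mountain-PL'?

[forilutɛ]

The PL suffix surfaces as [-dɛ] and [-tɛ], depending on the final segment of the stem.
By contrast the GEN suffix keeps its initial [t] throughout — that segment must be underlying.
The PL suffix is therefore /-dɛ/ underlyingly, with post-vocalic devoicing: voiced stops become voiceless after a vowel.
After 'mountain', which ends in a vowel, the suffix surfaces as [-tɛ], giving [forilutɛ].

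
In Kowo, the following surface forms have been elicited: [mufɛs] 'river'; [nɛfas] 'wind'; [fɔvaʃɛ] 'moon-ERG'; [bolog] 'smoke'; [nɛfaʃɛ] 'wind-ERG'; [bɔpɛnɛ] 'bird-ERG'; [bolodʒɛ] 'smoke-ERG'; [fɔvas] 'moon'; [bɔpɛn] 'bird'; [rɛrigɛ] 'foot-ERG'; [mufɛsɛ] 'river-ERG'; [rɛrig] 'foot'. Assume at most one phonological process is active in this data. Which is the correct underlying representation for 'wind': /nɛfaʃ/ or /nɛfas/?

/nɛfaʃ/

The stem for 'wind' ends in [ʃ] in [nɛfaʃɛ] but [s] in [nɛfas].
The stem 'river' ([mufɛsɛ], [mufɛs]) shows [s] unchanged in both environments, so [s] cannot be basic with [ʃ] derived before the ERG suffix.
Therefore /ʃ/ is basic and [s] is derived by depalatalization (palato-alveolar /dʒ/ and /ʃ/ become [g] and [s] when no front vowel follows).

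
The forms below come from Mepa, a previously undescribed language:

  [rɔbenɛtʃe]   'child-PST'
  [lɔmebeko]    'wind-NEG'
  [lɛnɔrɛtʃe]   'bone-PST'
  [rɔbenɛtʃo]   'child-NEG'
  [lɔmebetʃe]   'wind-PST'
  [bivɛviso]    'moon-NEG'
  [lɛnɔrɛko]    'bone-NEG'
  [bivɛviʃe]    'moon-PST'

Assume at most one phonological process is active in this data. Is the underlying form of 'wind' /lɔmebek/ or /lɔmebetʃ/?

/lɔmebek/

The stem for 'wind' ends in [tʃ] in [lɔmebetʃe] but [k] in [lɔmebeko].
If /tʃ/ were underlying and a rule turned it into [k] before the NEG suffix, 'child' would also alternate; but it has [tʃ] in both [rɔbenɛtʃe] and [rɔbenɛtʃo].
Therefore /k/ is basic and [tʃ] is derived by palatalization before a front vowel (/k/ and /s/ become palato-alveolar [tʃ] and [ʃ] before a front vowel).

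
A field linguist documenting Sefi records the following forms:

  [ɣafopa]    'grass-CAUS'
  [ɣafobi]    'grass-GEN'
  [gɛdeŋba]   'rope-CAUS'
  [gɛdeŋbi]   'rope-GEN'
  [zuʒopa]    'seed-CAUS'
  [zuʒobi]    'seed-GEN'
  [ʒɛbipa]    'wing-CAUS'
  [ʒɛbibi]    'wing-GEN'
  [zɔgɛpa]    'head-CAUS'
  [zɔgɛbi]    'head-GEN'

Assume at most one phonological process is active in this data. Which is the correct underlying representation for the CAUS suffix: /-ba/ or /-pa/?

/-pa/

The CAUS morpheme has two allomorphs, [-ba] and [-pa].
By contrast the GEN suffix keeps its initial [b] throughout — that segment must be underlying.
The CAUS suffix is therefore /-pa/ underlyingly, with post-nasal voicing: voiceless stops become voiced after a nasal.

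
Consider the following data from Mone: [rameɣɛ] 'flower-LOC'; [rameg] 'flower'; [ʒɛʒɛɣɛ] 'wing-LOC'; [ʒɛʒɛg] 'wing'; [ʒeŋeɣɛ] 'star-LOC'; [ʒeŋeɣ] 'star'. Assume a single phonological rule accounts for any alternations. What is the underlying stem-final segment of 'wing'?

The root 'wing' surfaces as [ʒɛʒɛɣɛ] and [ʒɛʒɛg], with a stem-final [ɣ] ~ [g] alternation.
The stem 'star' ([ʒeŋeɣɛ], [ʒeŋeɣ]) shows [ɣ] unchanged in both environments, so [ɣ] cannot be basic with [g] derived in isolation.
The underlying segment must be /g/; voiced stops become fricatives between vowels, yielding [ɣ] there.

/g/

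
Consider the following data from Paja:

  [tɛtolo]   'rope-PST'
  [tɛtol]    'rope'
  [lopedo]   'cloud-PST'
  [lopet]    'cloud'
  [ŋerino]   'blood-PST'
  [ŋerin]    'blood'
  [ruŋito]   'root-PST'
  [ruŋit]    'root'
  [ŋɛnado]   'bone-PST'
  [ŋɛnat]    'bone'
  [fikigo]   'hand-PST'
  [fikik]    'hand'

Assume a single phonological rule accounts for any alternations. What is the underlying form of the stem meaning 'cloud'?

/loped/

'cloud' shows [d] ~ [t] at the end of the stem ([lopedo] vs [lopet]).
The stem 'root' ([ruŋito], [ruŋit]) shows [t] unchanged in both environments, so [t] cannot be basic with [d] derived before the PST suffix.
So /d/ is underlying, and a rule of word-final obstruent devoicing — voiced obstruents become voiceless word-finally — gives [t].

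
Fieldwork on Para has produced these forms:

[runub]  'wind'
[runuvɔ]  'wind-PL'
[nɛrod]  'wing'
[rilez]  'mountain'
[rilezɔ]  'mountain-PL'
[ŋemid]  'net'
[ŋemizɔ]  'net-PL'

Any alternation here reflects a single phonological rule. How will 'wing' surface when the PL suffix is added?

[nɛrozɔ]

The root 'net' surfaces as [ŋemid] and [ŋemizɔ], with a stem-final [d] ~ [z] alternation.
Compare 'mountain', with invariant [z] in [rilez] and [rilezɔ]: an analysis with underlying /z/ and a rule producing [d] in isolation would wrongly predict alternation here too.
The alternation reflects intervocalic spirantization: voiced stops become fricatives between vowels. /d/ is underlying.
The one attested form of 'wing', [nɛrod], shows underlying /nɛrod/. Applying the same rule between vowels gives [nɛrozɔ].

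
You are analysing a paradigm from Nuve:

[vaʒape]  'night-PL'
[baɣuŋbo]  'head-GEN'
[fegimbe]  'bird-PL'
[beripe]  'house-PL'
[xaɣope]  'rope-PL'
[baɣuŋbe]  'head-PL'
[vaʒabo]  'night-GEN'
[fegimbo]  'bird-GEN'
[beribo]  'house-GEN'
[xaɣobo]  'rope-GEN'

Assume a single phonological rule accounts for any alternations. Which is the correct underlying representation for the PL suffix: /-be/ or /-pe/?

/-pe/

The PL morpheme has two allomorphs, [-be] and [-pe].
The GEN suffix, which begins with [b], is invariant after every stem; so [b] is not altered by any rule here.
The PL suffix is therefore /-pe/ underlyingly, with post-nasal voicing: voiceless stops become voiced after a nasal.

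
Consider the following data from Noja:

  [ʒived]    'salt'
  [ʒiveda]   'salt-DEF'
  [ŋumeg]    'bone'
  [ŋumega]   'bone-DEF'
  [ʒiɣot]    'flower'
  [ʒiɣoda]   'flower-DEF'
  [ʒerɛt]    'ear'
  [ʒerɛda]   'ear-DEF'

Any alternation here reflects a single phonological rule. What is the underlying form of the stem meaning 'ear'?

'ear' shows [t] ~ [d] at the end of the stem ([ʒerɛt] vs [ʒerɛda]).
Compare 'salt', with invariant [d] in [ʒived] and [ʒiveda]: an analysis with underlying /d/ and a rule producing [t] in isolation would wrongly predict alternation here too.
The underlying segment must be /t/; voiceless stops become voiced between vowels, yielding [d] there.

/ʒerɛt/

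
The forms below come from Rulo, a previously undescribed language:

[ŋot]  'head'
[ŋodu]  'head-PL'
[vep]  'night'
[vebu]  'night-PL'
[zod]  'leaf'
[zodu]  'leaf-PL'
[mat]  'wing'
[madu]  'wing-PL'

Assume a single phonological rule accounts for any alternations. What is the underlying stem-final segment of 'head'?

The stem for 'head' ends in [t] in [ŋot] but [d] in [ŋodu].
If /d/ were underlying and a rule turned it into [t] in isolation, 'leaf' would also alternate; but it has [d] in both [zod] and [zodu].
The alternation reflects intervocalic voicing: voiceless stops become voiced between vowels. /t/ is underlying.

/t/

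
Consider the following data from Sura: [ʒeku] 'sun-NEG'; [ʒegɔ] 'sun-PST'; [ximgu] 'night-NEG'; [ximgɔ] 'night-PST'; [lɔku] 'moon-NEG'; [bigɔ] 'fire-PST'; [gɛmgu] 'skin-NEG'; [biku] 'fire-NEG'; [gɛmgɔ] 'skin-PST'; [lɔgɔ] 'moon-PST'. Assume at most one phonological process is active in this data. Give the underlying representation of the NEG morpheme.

The NEG morpheme has two allomorphs, [-gu] and [-ku].
The PST suffix, which begins with [g], is invariant after every stem; so [g] is not altered by any rule here.
The NEG suffix is therefore /-ku/ underlyingly, with post-nasal voicing: voiceless stops become voiced after a nasal.

/-ku/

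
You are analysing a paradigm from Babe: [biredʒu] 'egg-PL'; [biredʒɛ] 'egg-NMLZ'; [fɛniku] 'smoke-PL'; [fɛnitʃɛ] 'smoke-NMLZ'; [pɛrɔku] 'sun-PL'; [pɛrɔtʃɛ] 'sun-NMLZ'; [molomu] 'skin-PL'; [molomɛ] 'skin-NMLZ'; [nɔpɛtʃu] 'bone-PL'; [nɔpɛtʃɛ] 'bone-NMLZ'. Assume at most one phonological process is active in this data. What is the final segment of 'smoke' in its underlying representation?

/k/

In [fɛniku] and [fɛnitʃɛ] the final segment of 'smoke' alternates: [k] ~ [tʃ].
Compare 'bone', with invariant [tʃ] in [nɔpɛtʃu] and [nɔpɛtʃɛ]: an analysis with underlying /tʃ/ and a rule producing [k] before the PL suffix would wrongly predict alternation here too.
Therefore /k/ is basic and [tʃ] is derived by palatalization before a front vowel (/k/ becomes palato-alveolar [tʃ] before a front vowel).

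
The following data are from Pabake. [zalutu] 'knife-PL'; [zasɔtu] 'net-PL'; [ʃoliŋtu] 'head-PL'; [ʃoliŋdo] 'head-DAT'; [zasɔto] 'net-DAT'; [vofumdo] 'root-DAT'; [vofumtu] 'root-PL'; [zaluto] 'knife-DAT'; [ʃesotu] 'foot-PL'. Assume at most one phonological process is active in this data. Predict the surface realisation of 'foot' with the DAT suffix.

The DAT suffix surfaces as [-do] and [-to], depending on the final segment of the stem.
By contrast the PL suffix keeps its initial [t] throughout — that segment must be underlying.
So the underlying form is /-do/, and voiced stops become voiceless after a vowel.
After 'foot', which ends in a vowel, the suffix surfaces as [-to], giving [ʃesoto].

[ʃesoto]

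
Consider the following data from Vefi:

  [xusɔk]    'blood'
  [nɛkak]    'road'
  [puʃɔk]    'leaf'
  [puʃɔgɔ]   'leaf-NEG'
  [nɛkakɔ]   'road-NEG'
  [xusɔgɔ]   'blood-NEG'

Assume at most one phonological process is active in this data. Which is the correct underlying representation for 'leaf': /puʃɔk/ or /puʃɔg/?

/puʃɔg/

The root 'leaf' surfaces as [puʃɔk] and [puʃɔgɔ], with a stem-final [k] ~ [g] alternation.
The stem 'road' ([nɛkak], [nɛkakɔ]) shows [k] unchanged in both environments, so [k] cannot be basic with [g] derived before the NEG suffix.
So /g/ is underlying, and a rule of word-final obstruent devoicing — voiced obstruents become voiceless word-finally — gives [k].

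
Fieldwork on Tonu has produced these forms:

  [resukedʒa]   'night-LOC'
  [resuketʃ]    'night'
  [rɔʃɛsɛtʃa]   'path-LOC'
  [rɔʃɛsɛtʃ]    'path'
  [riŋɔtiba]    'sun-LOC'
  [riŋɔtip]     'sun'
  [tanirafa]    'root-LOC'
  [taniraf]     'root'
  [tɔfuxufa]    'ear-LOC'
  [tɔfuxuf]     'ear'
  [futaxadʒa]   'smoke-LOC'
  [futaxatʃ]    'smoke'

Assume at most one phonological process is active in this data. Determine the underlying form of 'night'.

The stem for 'night' ends in [dʒ] in [resukedʒa] but [tʃ] in [resuketʃ].
Compare 'path', with invariant [tʃ] in [rɔʃɛsɛtʃa] and [rɔʃɛsɛtʃ]: an analysis with underlying /tʃ/ and a rule producing [dʒ] before the LOC suffix would wrongly predict alternation here too.
The alternation reflects word-final obstruent devoicing: voiced obstruents become voiceless word-finally. /dʒ/ is underlying.

/resukedʒ/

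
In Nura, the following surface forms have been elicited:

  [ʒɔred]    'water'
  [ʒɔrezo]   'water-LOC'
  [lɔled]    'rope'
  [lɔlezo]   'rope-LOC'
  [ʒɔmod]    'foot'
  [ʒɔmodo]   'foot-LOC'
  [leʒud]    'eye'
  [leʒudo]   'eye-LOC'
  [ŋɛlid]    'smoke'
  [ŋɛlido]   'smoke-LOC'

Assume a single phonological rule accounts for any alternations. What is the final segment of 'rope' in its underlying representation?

/z/

The root 'rope' surfaces as [lɔled] and [lɔlezo], with a stem-final [d] ~ [z] alternation.
Compare 'smoke', with invariant [d] in [ŋɛlid] and [ŋɛlido]: an analysis with underlying /d/ and a rule producing [z] before the LOC suffix would wrongly predict alternation here too.
Therefore /z/ is basic and [d] is derived by word-final hardening (voiced fricatives become stops word-finally).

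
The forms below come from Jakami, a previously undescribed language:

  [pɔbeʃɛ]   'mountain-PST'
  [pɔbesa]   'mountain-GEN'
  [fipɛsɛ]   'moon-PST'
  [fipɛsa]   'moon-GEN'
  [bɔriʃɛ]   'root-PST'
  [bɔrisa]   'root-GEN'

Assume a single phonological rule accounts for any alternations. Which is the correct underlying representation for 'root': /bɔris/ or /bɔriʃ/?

In [bɔriʃɛ] and [bɔrisa] the final segment of 'root' alternates: [ʃ] ~ [s].
Compare 'moon', with invariant [s] in [fipɛsɛ] and [fipɛsa]: an analysis with underlying /s/ and a rule producing [ʃ] before the PST suffix would wrongly predict alternation here too.
The alternation reflects depalatalization: palato-alveolar /ʃ/ becomes [s] when no front vowel follows. /ʃ/ is underlying.

/bɔriʃ/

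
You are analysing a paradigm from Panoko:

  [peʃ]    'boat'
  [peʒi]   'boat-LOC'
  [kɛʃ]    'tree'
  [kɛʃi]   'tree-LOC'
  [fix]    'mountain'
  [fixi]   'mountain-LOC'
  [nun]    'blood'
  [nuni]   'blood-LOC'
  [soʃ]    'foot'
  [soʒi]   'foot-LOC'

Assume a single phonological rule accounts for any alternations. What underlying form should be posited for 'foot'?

The root 'foot' surfaces as [soʃ] and [soʒi], with a stem-final [ʃ] ~ [ʒ] alternation.
Compare 'tree', with invariant [ʃ] in [kɛʃ] and [kɛʃi]: an analysis with underlying /ʃ/ and a rule producing [ʒ] before the LOC suffix would wrongly predict alternation here too.
The alternation reflects word-final obstruent devoicing: voiced obstruents become voiceless word-finally. /ʒ/ is underlying.
The underlying form of 'foot' is therefore /soʒ/.

/soʒ/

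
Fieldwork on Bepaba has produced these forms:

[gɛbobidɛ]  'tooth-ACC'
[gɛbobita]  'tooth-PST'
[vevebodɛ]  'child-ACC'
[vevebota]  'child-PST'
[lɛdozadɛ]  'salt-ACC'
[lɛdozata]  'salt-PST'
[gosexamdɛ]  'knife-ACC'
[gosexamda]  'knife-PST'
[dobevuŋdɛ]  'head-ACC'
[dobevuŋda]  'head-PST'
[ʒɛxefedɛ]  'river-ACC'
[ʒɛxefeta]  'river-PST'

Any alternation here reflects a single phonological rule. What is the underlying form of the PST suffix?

/-ta/

The PST suffix surfaces as [-da] and [-ta], depending on the final segment of the stem.
The ACC suffix, which begins with [d], is invariant after every stem; so [d] is not altered by any rule here.
So the underlying form is /-ta/, and voiceless stops become voiced after a nasal.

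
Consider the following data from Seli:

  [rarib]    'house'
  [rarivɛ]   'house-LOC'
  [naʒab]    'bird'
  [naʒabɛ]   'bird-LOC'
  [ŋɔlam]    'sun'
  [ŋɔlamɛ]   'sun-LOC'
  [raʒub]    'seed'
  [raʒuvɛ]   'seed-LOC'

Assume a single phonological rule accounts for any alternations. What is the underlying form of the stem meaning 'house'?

/rariv/

In [rarib] and [rarivɛ] the final segment of 'house' alternates: [b] ~ [v].
Compare 'bird', with invariant [b] in [naʒab] and [naʒabɛ]: an analysis with underlying /b/ and a rule producing [v] before the LOC suffix would wrongly predict alternation here too.
Therefore /v/ is basic and [b] is derived by word-final hardening (voiced fricatives become stops word-finally).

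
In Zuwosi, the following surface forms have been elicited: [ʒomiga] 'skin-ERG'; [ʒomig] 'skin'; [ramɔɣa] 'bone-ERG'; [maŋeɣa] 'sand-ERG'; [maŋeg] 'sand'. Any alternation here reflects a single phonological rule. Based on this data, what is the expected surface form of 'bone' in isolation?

The stem for 'sand' ends in [ɣ] in [maŋeɣa] but [g] in [maŋeg].
But 'skin' keeps [g] in both environments ([ʒomiga], [ʒomig]), so there is no rule changing /g/ to [ɣ] before the ERG suffix.
So /ɣ/ is underlying, and a rule of word-final hardening — voiced fricatives become stops word-finally — gives [g].
From [ramɔɣa] the stem 'bone' is /ramɔɣ/; word-finally this yields [ramɔg].

[ramɔg]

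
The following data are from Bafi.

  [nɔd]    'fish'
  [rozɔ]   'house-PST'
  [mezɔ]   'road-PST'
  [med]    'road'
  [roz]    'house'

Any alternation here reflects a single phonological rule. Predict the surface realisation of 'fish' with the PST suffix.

In [mezɔ] and [med] the final segment of 'road' alternates: [z] ~ [d].
If /z/ were underlying and a rule turned it into [d] in isolation, 'house' would also alternate; but it has [z] in both [rozɔ] and [roz].
Therefore /d/ is basic and [z] is derived by intervocalic spirantization (voiced stops become fricatives between vowels).
From [nɔd] the stem 'fish' is /nɔd/; between vowels this yields [nɔzɔ].

[nɔzɔ]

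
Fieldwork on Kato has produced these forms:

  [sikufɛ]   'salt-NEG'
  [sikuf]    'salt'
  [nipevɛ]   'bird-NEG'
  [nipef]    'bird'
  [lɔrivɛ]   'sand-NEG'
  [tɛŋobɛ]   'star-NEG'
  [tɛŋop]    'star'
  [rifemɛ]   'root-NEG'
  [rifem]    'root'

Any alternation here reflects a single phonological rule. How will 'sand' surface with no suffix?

[lɔrif]

The root 'bird' surfaces as [nipevɛ] and [nipef], with a stem-final [v] ~ [f] alternation.
Compare 'salt', with invariant [f] in [sikufɛ] and [sikuf]: an analysis with underlying /f/ and a rule producing [v] before the NEG suffix would wrongly predict alternation here too.
The underlying segment must be /v/; voiced obstruents become voiceless word-finally, yielding [f] there.
From [lɔrivɛ] the stem 'sand' is /lɔriv/; word-finally this yields [lɔrif].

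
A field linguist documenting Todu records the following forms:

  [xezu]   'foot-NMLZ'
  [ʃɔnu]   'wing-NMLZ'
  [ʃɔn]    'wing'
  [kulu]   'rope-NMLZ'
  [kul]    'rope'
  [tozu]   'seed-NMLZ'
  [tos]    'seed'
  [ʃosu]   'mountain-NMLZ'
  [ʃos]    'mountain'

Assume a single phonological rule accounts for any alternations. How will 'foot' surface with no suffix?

[xes]

The root 'seed' surfaces as [tozu] and [tos], with a stem-final [z] ~ [s] alternation.
But 'mountain' keeps [s] in both environments ([ʃosu], [ʃos]), so there is no rule changing /s/ to [z] before the NMLZ suffix.
So /z/ is underlying, and a rule of word-final obstruent devoicing — voiced obstruents become voiceless word-finally — gives [s].
The one attested form of 'foot', [xezu], shows underlying /xez/. Applying the same rule word-finally gives [xes].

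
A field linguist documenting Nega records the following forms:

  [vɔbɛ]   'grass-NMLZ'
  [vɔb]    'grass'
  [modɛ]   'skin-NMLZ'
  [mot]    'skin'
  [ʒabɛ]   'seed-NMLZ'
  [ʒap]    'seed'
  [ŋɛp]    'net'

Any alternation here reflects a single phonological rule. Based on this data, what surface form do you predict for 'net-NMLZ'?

[ŋɛbɛ]

In [ʒabɛ] and [ʒap] the final segment of 'seed' alternates: [b] ~ [p].
If /b/ were underlying and a rule turned it into [p] in isolation, 'grass' would also alternate; but it has [b] in both [vɔbɛ] and [vɔb].
Therefore /p/ is basic and [b] is derived by intervocalic voicing (voiceless stops become voiced between vowels).
From [ŋɛp] the stem 'net' is /ŋɛp/; between vowels this yields [ŋɛbɛ].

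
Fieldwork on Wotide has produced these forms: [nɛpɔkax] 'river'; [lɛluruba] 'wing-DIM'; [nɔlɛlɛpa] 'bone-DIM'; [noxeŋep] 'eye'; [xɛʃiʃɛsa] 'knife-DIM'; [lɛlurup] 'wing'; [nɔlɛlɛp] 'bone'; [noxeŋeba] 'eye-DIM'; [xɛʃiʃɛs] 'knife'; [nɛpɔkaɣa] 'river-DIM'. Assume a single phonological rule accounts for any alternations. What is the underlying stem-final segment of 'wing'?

'wing' shows [p] ~ [b] at the end of the stem ([lɛlurup] vs [lɛluruba]).
The stem 'bone' ([nɔlɛlɛp], [nɔlɛlɛpa]) shows [p] unchanged in both environments, so [p] cannot be basic with [b] derived before the DIM suffix.
The alternation reflects word-final obstruent devoicing: voiced obstruents become voiceless word-finally. /b/ is underlying.

/b/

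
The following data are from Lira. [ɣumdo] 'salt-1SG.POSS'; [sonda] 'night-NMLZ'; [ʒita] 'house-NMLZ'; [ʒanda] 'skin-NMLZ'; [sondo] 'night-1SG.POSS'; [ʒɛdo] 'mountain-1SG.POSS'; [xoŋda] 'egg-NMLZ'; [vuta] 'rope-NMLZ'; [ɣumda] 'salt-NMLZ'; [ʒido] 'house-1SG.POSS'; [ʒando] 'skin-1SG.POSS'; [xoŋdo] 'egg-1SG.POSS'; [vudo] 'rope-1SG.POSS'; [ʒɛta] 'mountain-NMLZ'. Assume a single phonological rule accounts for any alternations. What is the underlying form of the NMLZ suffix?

The NMLZ suffix surfaces as [-da] and [-ta], depending on the final segment of the stem.
The 1SG.POSS suffix, which begins with [d], is invariant after every stem; so [d] is not altered by any rule here.
The NMLZ suffix is therefore /-ta/ underlyingly, with post-nasal voicing: voiceless stops become voiced after a nasal.

/-ta/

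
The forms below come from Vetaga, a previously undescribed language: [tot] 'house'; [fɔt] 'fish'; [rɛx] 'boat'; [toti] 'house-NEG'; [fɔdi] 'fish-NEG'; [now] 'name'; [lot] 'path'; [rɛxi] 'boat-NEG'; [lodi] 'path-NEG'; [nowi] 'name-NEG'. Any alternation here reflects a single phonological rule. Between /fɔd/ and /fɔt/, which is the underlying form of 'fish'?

The root 'fish' surfaces as [fɔt] and [fɔdi], with a stem-final [t] ~ [d] alternation.
But 'house' keeps [t] in both environments ([tot], [toti]), so there is no rule changing /t/ to [d] before the NEG suffix.
So /d/ is underlying, and a rule of word-final obstruent devoicing — voiced obstruents become voiceless word-finally — gives [t].

/fɔd/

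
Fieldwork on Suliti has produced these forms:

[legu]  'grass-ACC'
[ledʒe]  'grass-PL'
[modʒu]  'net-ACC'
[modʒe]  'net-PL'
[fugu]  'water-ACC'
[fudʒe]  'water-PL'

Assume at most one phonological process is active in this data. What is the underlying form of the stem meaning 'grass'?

The root 'grass' surfaces as [legu] and [ledʒe], with a stem-final [g] ~ [dʒ] alternation.
The stem 'net' ([modʒu], [modʒe]) shows [dʒ] unchanged in both environments, so [dʒ] cannot be basic with [g] derived before the ACC suffix.
The alternation reflects palatalization before a front vowel: /g/ becomes palato-alveolar [dʒ] before a front vowel. /g/ is underlying.
Hence 'grass' is /leg/ underlyingly.

/leg/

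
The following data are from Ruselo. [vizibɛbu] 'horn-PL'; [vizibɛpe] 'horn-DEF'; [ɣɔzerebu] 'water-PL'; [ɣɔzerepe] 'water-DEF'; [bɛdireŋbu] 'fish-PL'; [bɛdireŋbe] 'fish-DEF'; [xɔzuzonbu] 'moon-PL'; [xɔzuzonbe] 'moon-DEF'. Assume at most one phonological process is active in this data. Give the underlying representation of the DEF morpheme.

The DEF morpheme has two allomorphs, [-be] and [-pe].
By contrast the PL suffix keeps its initial [b] throughout — that segment must be underlying.
The DEF suffix is therefore /-pe/ underlyingly, with post-nasal voicing: voiceless stops become voiced after a nasal.

/-pe/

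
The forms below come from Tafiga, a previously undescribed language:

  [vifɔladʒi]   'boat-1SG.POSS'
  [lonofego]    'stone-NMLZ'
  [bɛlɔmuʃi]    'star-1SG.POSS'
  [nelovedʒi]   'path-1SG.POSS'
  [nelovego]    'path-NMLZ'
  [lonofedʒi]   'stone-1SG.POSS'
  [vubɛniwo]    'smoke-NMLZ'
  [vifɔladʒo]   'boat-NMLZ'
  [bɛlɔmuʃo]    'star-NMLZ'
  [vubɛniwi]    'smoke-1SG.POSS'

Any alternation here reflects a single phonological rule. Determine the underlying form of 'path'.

/neloveg/

The stem for 'path' ends in [g] in [nelovego] but [dʒ] in [nelovedʒi].
But 'boat' keeps [dʒ] in both environments ([vifɔladʒo], [vifɔladʒi]), so there is no rule changing /dʒ/ to [g] before the NMLZ suffix.
The alternation reflects palatalization before a front vowel: /g/ becomes palato-alveolar [dʒ] before a front vowel. /g/ is underlying.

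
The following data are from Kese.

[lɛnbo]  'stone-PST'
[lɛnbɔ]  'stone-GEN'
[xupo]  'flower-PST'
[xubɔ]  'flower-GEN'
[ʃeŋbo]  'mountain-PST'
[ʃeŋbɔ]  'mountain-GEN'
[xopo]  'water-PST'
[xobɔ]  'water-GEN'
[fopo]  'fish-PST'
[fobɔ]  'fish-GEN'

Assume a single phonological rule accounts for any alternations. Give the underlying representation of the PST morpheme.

/-po/

The PST morpheme has two allomorphs, [-bo] and [-po].
By contrast the GEN suffix keeps its initial [b] throughout — that segment must be underlying.
The PST suffix is therefore /-po/ underlyingly, with post-nasal voicing: voiceless stops become voiced after a nasal.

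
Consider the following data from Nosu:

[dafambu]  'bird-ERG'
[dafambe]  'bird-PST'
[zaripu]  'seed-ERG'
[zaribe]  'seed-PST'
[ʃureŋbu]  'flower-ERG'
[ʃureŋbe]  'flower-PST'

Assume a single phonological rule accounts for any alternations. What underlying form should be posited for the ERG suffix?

/-pu/

The ERG morpheme has two allomorphs, [-bu] and [-pu].
The PST suffix, which begins with [b], is invariant after every stem; so [b] is not altered by any rule here.
The ERG suffix is therefore /-pu/ underlyingly, with post-nasal voicing: voiceless stops become voiced after a nasal.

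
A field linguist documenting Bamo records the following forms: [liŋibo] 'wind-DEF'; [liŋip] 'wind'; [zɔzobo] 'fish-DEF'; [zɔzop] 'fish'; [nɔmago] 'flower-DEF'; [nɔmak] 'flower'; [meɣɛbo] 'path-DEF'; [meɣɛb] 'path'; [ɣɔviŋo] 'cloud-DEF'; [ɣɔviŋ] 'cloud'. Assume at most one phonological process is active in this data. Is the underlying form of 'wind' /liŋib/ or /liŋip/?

/liŋip/

'wind' shows [b] ~ [p] at the end of the stem ([liŋibo] vs [liŋip]).
Compare 'path', with invariant [b] in [meɣɛbo] and [meɣɛb]: an analysis with underlying /b/ and a rule producing [p] in isolation would wrongly predict alternation here too.
The underlying segment must be /p/; voiceless stops become voiced between vowels, yielding [b] there.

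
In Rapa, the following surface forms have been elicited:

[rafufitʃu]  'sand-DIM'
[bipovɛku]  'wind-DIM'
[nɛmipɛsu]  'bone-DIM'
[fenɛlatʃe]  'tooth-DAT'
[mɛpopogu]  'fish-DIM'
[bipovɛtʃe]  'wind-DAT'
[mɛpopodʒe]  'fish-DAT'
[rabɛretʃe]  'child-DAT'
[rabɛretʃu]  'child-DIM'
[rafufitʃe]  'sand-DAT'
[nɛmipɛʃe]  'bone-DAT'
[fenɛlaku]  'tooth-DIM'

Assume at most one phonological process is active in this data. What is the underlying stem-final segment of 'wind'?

The root 'wind' surfaces as [bipovɛtʃe] and [bipovɛku], with a stem-final [tʃ] ~ [k] alternation.
The stem 'child' ([rabɛretʃe], [rabɛretʃu]) shows [tʃ] unchanged in both environments, so [tʃ] cannot be basic with [k] derived before the DIM suffix.
So /k/ is underlying, and a rule of palatalization before a front vowel — /k/, /g/ and /s/ become palato-alveolar [tʃ], [dʒ] and [ʃ] before a front vowel — gives [tʃ].

/k/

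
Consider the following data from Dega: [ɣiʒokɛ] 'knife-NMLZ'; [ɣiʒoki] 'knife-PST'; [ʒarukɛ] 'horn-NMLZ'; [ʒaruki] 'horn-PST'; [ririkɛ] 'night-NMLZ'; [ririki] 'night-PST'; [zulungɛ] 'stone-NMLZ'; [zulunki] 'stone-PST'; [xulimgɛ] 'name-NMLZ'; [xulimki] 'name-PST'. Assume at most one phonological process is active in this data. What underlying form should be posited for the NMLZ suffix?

/-gɛ/

The NMLZ suffix surfaces as [-gɛ] and [-kɛ], depending on the final segment of the stem.
The PST suffix, which begins with [k], is invariant after every stem; so [k] is not altered by any rule here.
The NMLZ suffix is therefore /-gɛ/ underlyingly, with post-vocalic devoicing: voiced stops become voiceless after a vowel.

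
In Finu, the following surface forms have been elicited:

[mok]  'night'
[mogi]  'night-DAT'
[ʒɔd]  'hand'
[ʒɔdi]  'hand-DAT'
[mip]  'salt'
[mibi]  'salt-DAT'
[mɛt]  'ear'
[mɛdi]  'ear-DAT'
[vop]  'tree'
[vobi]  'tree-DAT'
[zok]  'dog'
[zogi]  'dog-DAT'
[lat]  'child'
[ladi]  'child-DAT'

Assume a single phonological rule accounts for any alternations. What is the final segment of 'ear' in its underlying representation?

/t/

The root 'ear' surfaces as [mɛt] and [mɛdi], with a stem-final [t] ~ [d] alternation.
If /d/ were underlying and a rule turned it into [t] in isolation, 'hand' would also alternate; but it has [d] in both [ʒɔd] and [ʒɔdi].
So /t/ is underlying, and a rule of intervocalic voicing — voiceless stops become voiced between vowels — gives [d].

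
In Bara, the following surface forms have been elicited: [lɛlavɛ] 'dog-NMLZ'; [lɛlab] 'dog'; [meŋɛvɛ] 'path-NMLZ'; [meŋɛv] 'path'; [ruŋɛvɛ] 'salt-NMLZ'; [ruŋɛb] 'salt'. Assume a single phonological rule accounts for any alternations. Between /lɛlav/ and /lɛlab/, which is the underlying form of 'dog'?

The root 'dog' surfaces as [lɛlavɛ] and [lɛlab], with a stem-final [v] ~ [b] alternation.
But 'path' keeps [v] in both environments ([meŋɛvɛ], [meŋɛv]), so there is no rule changing /v/ to [b] in isolation.
The alternation reflects intervocalic spirantization: voiced stops become fricatives between vowels. /b/ is underlying.

/lɛlab/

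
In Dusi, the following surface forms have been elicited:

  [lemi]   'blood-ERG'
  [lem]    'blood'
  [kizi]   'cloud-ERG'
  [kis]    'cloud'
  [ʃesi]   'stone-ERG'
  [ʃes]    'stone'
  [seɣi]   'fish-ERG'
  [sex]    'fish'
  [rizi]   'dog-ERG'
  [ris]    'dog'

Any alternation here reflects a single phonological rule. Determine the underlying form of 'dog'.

/riz/

The root 'dog' surfaces as [rizi] and [ris], with a stem-final [z] ~ [s] alternation.
If /s/ were underlying and a rule turned it into [z] before the ERG suffix, 'stone' would also alternate; but it has [s] in both [ʃesi] and [ʃes].
Therefore /z/ is basic and [s] is derived by word-final obstruent devoicing (voiced obstruents become voiceless word-finally).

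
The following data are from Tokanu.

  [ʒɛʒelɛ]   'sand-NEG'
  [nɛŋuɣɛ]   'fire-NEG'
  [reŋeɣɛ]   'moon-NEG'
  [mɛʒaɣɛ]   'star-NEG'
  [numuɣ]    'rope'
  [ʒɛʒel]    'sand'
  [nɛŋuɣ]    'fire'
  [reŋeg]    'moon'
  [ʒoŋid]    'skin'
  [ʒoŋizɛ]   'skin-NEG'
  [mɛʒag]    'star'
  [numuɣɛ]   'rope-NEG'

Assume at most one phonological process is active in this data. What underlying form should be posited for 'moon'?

The root 'moon' surfaces as [reŋeg] and [reŋeɣɛ], with a stem-final [g] ~ [ɣ] alternation.
If /ɣ/ were underlying and a rule turned it into [g] in isolation, 'rope' would also alternate; but it has [ɣ] in both [numuɣ] and [numuɣɛ].
So /g/ is underlying, and a rule of intervocalic spirantization — voiced stops become fricatives between vowels — gives [ɣ].
So 'moon' = /reŋeg/.

/reŋeg/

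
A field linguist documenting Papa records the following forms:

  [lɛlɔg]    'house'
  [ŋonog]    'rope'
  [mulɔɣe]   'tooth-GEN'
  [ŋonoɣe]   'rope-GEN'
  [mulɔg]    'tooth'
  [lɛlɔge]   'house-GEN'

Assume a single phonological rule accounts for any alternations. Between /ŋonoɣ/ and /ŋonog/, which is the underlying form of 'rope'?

/ŋonoɣ/

The stem for 'rope' ends in [ɣ] in [ŋonoɣe] but [g] in [ŋonog].
But 'house' keeps [g] in both environments ([lɛlɔge], [lɛlɔg]), so there is no rule changing /g/ to [ɣ] before the GEN suffix.
Therefore /ɣ/ is basic and [g] is derived by word-final hardening (voiced fricatives become stops word-finally).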